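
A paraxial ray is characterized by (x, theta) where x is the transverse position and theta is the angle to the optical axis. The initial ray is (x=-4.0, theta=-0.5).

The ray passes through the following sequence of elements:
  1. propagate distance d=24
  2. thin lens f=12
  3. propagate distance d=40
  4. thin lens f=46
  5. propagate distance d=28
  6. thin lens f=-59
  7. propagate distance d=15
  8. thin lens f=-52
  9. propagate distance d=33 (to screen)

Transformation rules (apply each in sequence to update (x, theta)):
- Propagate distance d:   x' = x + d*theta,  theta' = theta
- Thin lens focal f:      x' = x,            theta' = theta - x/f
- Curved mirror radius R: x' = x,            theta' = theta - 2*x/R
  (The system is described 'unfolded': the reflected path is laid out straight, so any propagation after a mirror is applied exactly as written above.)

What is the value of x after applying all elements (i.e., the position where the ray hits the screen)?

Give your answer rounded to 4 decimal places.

Answer: 104.8469

Derivation:
Initial: x=-4.0000 theta=-0.5000
After 1 (propagate distance d=24): x=-16.0000 theta=-0.5000
After 2 (thin lens f=12): x=-16.0000 theta=5/6 (≈0.8333)
After 3 (propagate distance d=40): x=52/3 (≈17.3333) theta=5/6 (≈0.8333)
After 4 (thin lens f=46): x=52/3 (≈17.3333) theta=21/46 (≈0.4565)
After 5 (propagate distance d=28): x=2078/69 (≈30.1159) theta=21/46 (≈0.4565)
After 6 (thin lens f=-59): x=2078/69 (≈30.1159) theta=7873/8142 (≈0.9670)
After 7 (propagate distance d=15): x=363299/8142 (≈44.6204) theta=7873/8142 (≈0.9670)
After 8 (thin lens f=-52): x=363299/8142 (≈44.6204) theta=257565/141128 (≈1.8250)
After 9 (propagate distance d=33 (to screen)): x=1930021/18408 (≈104.8469) theta=257565/141128 (≈1.8250)
Rounded to 4 decimal places: x = 104.8469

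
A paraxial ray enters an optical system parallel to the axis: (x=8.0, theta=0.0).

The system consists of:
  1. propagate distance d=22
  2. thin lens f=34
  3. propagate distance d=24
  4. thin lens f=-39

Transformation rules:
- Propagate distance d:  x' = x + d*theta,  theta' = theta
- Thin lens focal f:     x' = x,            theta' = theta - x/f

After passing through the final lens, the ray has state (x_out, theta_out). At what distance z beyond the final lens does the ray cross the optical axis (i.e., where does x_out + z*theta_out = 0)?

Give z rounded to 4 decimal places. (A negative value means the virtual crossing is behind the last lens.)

Answer: 13.4483

Derivation:
Initial: x=8.0000 theta=0.0000
After 1 (propagate distance d=22): x=8.0000 theta=0.0000
After 2 (thin lens f=34): x=8.0000 theta=-4/17 (≈-0.2353)
After 3 (propagate distance d=24): x=40/17 (≈2.3529) theta=-4/17 (≈-0.2353)
After 4 (thin lens f=-39): x=40/17 (≈2.3529) theta=-116/663 (≈-0.1750)
z_focus = -x_out/theta_out = -(40/17)/(-116/663) = 390/29 ≈ 13.4483
Rounded to 4 decimal places: z = 13.4483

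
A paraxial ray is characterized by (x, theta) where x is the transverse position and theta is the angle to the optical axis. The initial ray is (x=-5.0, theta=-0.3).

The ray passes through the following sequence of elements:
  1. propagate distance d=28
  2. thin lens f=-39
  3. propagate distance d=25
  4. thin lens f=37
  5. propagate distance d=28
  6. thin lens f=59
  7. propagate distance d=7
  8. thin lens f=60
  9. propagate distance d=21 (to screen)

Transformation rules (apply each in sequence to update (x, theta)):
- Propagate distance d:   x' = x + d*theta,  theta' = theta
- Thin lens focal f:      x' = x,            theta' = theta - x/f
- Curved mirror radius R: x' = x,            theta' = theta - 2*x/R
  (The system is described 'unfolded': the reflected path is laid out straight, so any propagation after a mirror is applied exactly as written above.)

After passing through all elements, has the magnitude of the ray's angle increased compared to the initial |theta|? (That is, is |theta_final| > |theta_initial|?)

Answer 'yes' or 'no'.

Initial: x=-5.0000 theta=-0.3000
After 1 (propagate distance d=28): x=-13.4000 theta=-0.3000
After 2 (thin lens f=-39): x=-13.4000 theta=-251/390 (≈-0.6436)
After 3 (propagate distance d=25): x=-11501/390 (≈-29.4897) theta=-251/390 (≈-0.6436)
After 4 (thin lens f=37): x=-11501/390 (≈-29.4897) theta=369/2405 (≈0.1534)
After 5 (propagate distance d=28): x=-5593/222 (≈-25.1937) theta=369/2405 (≈0.1534)
After 6 (thin lens f=59): x=-5593/222 (≈-25.1937) theta=494171/851370 (≈0.5804)
After 7 (propagate distance d=7): x=-8994979/425685 (≈-21.1306) theta=494171/851370 (≈0.5804)
After 8 (thin lens f=60): x=-8994979/425685 (≈-21.1306) theta=23820109/25541100 (≈0.9326)
After 9 (propagate distance d=21 (to screen)): x=-13158817/8513700 (≈-1.5456) theta=23820109/25541100 (≈0.9326)
|theta_initial|=0.3000 |theta_final|=23820109/25541100 (≈0.9326) -> increased

Answer: yes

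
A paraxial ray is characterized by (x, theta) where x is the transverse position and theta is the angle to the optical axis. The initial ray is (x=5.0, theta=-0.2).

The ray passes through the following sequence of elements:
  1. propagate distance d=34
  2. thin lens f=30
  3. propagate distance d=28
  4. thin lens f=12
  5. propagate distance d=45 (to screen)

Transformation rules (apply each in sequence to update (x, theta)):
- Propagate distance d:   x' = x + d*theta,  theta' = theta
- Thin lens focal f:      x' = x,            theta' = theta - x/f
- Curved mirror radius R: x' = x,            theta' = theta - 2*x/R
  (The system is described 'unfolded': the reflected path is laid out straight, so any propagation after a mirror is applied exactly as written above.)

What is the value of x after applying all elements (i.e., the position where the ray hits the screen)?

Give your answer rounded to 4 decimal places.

Answer: 9.4300

Derivation:
Initial: x=5.0000 theta=-0.2000
After 1 (propagate distance d=34): x=-1.8000 theta=-0.2000
After 2 (thin lens f=30): x=-1.8000 theta=-0.1400
After 3 (propagate distance d=28): x=-5.7200 theta=-0.1400
After 4 (thin lens f=12): x=-5.7200 theta=101/300 (≈0.3367)
After 5 (propagate distance d=45 (to screen)): x=9.4300 theta=101/300 (≈0.3367)
Rounded to 4 decimal places: x = 9.4300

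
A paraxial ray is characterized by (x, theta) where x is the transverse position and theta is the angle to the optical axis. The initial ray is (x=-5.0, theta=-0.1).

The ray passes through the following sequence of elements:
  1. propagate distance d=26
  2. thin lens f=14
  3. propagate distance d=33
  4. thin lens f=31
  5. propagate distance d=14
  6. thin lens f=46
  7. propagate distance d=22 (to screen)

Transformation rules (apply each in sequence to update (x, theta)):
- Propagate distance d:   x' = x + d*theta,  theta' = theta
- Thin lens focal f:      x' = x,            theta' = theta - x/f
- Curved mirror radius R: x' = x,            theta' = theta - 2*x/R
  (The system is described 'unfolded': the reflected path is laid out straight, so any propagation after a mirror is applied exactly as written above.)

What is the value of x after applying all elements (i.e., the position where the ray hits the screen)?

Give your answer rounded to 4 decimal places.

Initial: x=-5.0000 theta=-0.1000
After 1 (propagate distance d=26): x=-7.6000 theta=-0.1000
After 2 (thin lens f=14): x=-7.6000 theta=31/70 (≈0.4429)
After 3 (propagate distance d=33): x=491/70 (≈7.0143) theta=31/70 (≈0.4429)
After 4 (thin lens f=31): x=491/70 (≈7.0143) theta=47/217 (≈0.2166)
After 5 (propagate distance d=14): x=21801/2170 (≈10.0465) theta=47/217 (≈0.2166)
After 6 (thin lens f=46): x=21801/2170 (≈10.0465) theta=-181/99820 (≈-0.0018)
After 7 (propagate distance d=22 (to screen)): x=249716/24955 (≈10.0067) theta=-181/99820 (≈-0.0018)
Rounded to 4 decimal places: x = 10.0067

Answer: 10.0067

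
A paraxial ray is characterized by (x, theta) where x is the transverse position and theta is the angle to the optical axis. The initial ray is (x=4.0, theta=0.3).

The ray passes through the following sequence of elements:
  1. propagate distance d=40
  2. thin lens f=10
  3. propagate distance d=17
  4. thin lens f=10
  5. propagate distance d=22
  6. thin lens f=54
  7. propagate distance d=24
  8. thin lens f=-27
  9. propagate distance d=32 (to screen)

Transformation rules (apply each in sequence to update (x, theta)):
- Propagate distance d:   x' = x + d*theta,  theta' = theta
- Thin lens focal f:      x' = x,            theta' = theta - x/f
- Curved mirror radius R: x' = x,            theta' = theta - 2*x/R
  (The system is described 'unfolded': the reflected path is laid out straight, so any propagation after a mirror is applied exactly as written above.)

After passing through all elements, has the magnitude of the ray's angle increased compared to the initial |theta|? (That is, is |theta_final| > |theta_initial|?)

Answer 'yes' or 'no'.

Initial: x=4.0000 theta=0.3000
After 1 (propagate distance d=40): x=16.0000 theta=0.3000
After 2 (thin lens f=10): x=16.0000 theta=-1.3000
After 3 (propagate distance d=17): x=-6.1000 theta=-1.3000
After 4 (thin lens f=10): x=-6.1000 theta=-0.6900
After 5 (propagate distance d=22): x=-21.2800 theta=-0.6900
After 6 (thin lens f=54): x=-21.2800 theta=-799/2700 (≈-0.2959)
After 7 (propagate distance d=24): x=-6386/225 (≈-28.3822) theta=-799/2700 (≈-0.2959)
After 8 (thin lens f=-27): x=-6386/225 (≈-28.3822) theta=-6547/4860 (≈-1.3471)
After 9 (propagate distance d=32 (to screen)): x=-434302/6075 (≈-71.4900) theta=-6547/4860 (≈-1.3471)
|theta_initial|=0.3000 |theta_final|=6547/4860 (≈1.3471) -> increased

Answer: yes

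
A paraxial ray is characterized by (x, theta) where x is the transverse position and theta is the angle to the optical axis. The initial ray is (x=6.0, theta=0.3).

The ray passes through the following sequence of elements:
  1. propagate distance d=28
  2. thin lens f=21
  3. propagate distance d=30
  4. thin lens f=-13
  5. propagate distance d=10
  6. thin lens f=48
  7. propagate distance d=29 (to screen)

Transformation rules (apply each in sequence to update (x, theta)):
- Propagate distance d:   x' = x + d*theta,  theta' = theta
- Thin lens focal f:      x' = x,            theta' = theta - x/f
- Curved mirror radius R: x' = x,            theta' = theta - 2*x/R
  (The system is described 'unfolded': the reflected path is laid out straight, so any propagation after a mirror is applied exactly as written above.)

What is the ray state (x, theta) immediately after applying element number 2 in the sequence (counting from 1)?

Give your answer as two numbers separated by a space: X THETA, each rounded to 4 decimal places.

Initial: x=6.0000 theta=0.3000
After 1 (propagate distance d=28): x=14.4000 theta=0.3000
After 2 (thin lens f=21): x=14.4000 theta=-27/70 (≈-0.3857)
Rounded to 4 decimal places: x = 14.4000, theta = -0.3857

Answer: 14.4000 -0.3857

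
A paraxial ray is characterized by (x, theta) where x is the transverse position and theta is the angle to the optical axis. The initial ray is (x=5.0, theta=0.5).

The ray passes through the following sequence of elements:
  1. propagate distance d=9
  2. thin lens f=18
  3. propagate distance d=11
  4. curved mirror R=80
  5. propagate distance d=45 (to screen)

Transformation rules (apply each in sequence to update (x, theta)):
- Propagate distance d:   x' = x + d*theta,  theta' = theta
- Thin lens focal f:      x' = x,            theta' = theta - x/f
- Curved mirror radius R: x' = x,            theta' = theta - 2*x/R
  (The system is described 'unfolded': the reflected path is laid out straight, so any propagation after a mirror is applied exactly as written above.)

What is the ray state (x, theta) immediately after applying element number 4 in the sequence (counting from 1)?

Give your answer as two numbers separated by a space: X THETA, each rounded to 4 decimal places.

Initial: x=5.0000 theta=0.5000
After 1 (propagate distance d=9): x=9.5000 theta=0.5000
After 2 (thin lens f=18): x=9.5000 theta=-1/36 (≈-0.0278)
After 3 (propagate distance d=11): x=331/36 (≈9.1944) theta=-1/36 (≈-0.0278)
After 4 (curved mirror R=80): x=331/36 (≈9.1944) theta=-371/1440 (≈-0.2576)
Rounded to 4 decimal places: x = 9.1944, theta = -0.2576

Answer: 9.1944 -0.2576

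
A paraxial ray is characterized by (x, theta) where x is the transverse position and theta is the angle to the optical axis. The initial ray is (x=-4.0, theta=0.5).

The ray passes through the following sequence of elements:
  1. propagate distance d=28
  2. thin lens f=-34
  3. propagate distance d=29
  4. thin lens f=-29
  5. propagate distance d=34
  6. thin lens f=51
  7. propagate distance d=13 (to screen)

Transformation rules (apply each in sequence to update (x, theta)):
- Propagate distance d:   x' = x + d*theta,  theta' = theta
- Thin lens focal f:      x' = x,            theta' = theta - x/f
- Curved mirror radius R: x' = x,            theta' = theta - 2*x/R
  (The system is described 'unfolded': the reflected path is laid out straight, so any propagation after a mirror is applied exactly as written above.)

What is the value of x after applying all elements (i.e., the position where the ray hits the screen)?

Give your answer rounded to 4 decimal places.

Answer: 98.7109

Derivation:
Initial: x=-4.0000 theta=0.5000
After 1 (propagate distance d=28): x=10.0000 theta=0.5000
After 2 (thin lens f=-34): x=10.0000 theta=27/34 (≈0.7941)
After 3 (propagate distance d=29): x=1123/34 (≈33.0294) theta=27/34 (≈0.7941)
After 4 (thin lens f=-29): x=1123/34 (≈33.0294) theta=953/493 (≈1.9331)
After 5 (propagate distance d=34): x=97371/986 (≈98.7535) theta=953/493 (≈1.9331)
After 6 (thin lens f=51): x=97371/986 (≈98.7535) theta=-55/16762 (≈-0.0033)
After 7 (propagate distance d=13 (to screen)): x=827296/8381 (≈98.7109) theta=-55/16762 (≈-0.0033)
Rounded to 4 decimal places: x = 98.7109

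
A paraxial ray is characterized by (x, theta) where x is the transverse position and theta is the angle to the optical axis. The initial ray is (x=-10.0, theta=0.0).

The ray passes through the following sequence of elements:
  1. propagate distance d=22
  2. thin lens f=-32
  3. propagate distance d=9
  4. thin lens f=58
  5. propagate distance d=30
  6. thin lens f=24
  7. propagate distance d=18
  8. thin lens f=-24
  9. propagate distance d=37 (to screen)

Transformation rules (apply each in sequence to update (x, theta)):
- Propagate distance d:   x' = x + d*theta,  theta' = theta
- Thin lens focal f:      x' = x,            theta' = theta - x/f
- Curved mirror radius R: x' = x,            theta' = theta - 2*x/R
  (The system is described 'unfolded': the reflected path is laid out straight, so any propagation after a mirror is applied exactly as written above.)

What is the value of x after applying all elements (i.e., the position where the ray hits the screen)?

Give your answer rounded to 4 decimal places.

Initial: x=-10.0000 theta=0.0000
After 1 (propagate distance d=22): x=-10.0000 theta=0.0000
After 2 (thin lens f=-32): x=-10.0000 theta=-0.3125
After 3 (propagate distance d=9): x=-12.8125 theta=-0.3125
After 4 (thin lens f=58): x=-12.8125 theta=-85/928 (≈-0.0916)
After 5 (propagate distance d=30): x=-1805/116 (≈-15.5603) theta=-85/928 (≈-0.0916)
After 6 (thin lens f=24): x=-1805/116 (≈-15.5603) theta=775/1392 (≈0.5568)
After 7 (propagate distance d=18): x=-1285/232 (≈-5.5388) theta=775/1392 (≈0.5568)
After 8 (thin lens f=-24): x=-1285/232 (≈-5.5388) theta=605/1856 (≈0.3260)
After 9 (propagate distance d=37 (to screen)): x=12105/1856 (≈6.5221) theta=605/1856 (≈0.3260)
Rounded to 4 decimal places: x = 6.5221

Answer: 6.5221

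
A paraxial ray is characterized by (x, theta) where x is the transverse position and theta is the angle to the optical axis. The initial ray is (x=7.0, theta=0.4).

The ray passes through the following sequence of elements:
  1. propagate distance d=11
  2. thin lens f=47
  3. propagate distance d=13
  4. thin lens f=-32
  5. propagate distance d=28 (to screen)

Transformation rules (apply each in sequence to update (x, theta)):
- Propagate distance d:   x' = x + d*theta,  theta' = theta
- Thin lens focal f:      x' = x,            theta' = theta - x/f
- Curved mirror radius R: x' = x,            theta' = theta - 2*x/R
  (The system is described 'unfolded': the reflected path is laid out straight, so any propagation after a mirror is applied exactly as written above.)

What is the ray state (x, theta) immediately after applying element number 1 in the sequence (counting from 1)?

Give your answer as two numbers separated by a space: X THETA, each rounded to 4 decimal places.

Initial: x=7.0000 theta=0.4000
After 1 (propagate distance d=11): x=11.4000 theta=0.4000
Rounded to 4 decimal places: x = 11.4000, theta = 0.4000

Answer: 11.4000 0.4000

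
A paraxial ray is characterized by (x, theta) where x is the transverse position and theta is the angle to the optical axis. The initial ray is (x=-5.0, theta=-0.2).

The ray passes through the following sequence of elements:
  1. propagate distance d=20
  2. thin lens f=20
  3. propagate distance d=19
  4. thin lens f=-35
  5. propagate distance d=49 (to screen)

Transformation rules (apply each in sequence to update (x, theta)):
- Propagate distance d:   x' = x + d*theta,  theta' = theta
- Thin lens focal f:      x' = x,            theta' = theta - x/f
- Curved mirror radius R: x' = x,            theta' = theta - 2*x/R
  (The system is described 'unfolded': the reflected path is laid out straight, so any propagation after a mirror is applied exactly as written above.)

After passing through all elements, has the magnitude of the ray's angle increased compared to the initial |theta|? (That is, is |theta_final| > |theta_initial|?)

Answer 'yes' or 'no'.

Answer: no

Derivation:
Initial: x=-5.0000 theta=-0.2000
After 1 (propagate distance d=20): x=-9.0000 theta=-0.2000
After 2 (thin lens f=20): x=-9.0000 theta=0.2500
After 3 (propagate distance d=19): x=-4.2500 theta=0.2500
After 4 (thin lens f=-35): x=-4.2500 theta=9/70 (≈0.1286)
After 5 (propagate distance d=49 (to screen)): x=2.0500 theta=9/70 (≈0.1286)
|theta_initial|=0.2000 |theta_final|=9/70 (≈0.1286) -> not increased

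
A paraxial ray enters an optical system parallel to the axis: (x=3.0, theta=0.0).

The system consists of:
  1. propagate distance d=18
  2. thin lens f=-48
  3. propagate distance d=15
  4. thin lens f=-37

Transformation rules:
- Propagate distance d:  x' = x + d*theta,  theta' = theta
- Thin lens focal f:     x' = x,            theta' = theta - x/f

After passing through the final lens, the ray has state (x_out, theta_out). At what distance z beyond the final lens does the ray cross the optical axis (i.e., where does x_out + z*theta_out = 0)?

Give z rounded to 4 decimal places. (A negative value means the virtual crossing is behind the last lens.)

Initial: x=3.0000 theta=0.0000
After 1 (propagate distance d=18): x=3.0000 theta=0.0000
After 2 (thin lens f=-48): x=3.0000 theta=0.0625
After 3 (propagate distance d=15): x=3.9375 theta=0.0625
After 4 (thin lens f=-37): x=3.9375 theta=25/148 (≈0.1689)
z_focus = -x_out/theta_out = -(3.9375)/(25/148) = -23.3100
Rounded to 4 decimal places: z = -23.3100

Answer: -23.3100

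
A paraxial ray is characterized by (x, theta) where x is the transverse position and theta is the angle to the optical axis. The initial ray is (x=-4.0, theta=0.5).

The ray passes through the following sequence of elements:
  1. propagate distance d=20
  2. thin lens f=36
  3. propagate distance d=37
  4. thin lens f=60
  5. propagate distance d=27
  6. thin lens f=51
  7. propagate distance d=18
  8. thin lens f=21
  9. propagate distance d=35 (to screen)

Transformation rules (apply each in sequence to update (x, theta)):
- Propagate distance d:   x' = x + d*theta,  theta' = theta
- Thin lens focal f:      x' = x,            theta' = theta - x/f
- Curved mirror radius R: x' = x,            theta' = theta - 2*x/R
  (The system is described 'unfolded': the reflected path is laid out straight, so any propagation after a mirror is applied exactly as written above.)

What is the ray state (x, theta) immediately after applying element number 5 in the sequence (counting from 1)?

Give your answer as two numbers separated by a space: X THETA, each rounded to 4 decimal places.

Initial: x=-4.0000 theta=0.5000
After 1 (propagate distance d=20): x=6.0000 theta=0.5000
After 2 (thin lens f=36): x=6.0000 theta=1/3 (≈0.3333)
After 3 (propagate distance d=37): x=55/3 (≈18.3333) theta=1/3 (≈0.3333)
After 4 (thin lens f=60): x=55/3 (≈18.3333) theta=1/36 (≈0.0278)
After 5 (propagate distance d=27): x=229/12 (≈19.0833) theta=1/36 (≈0.0278)
Rounded to 4 decimal places: x = 19.0833, theta = 0.0278

Answer: 19.0833 0.0278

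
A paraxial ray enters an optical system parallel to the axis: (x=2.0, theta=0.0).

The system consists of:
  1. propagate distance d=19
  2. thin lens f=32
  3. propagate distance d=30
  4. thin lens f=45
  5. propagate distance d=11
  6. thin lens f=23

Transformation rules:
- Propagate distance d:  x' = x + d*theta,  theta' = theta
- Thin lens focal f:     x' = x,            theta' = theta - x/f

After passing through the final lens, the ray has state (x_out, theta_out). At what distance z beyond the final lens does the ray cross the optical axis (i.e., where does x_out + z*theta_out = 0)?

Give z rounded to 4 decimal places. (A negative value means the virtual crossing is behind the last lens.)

Answer: -15.0168

Derivation:
Initial: x=2.0000 theta=0.0000
After 1 (propagate distance d=19): x=2.0000 theta=0.0000
After 2 (thin lens f=32): x=2.0000 theta=-0.0625
After 3 (propagate distance d=30): x=0.1250 theta=-0.0625
After 4 (thin lens f=45): x=0.1250 theta=-47/720 (≈-0.0653)
After 5 (propagate distance d=11): x=-427/720 (≈-0.5931) theta=-47/720 (≈-0.0653)
After 6 (thin lens f=23): x=-427/720 (≈-0.5931) theta=-109/2760 (≈-0.0395)
z_focus = -x_out/theta_out = -(-427/720)/(-109/2760) = -9821/654 ≈ -15.0168
Rounded to 4 decimal places: z = -15.0168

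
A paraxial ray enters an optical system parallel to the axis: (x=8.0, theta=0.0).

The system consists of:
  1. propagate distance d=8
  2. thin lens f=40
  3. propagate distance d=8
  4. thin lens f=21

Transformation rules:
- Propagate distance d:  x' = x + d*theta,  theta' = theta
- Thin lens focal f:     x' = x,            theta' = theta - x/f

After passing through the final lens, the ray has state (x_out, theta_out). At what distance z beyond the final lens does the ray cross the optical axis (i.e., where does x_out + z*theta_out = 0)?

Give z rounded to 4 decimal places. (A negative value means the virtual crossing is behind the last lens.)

Answer: 12.6792

Derivation:
Initial: x=8.0000 theta=0.0000
After 1 (propagate distance d=8): x=8.0000 theta=0.0000
After 2 (thin lens f=40): x=8.0000 theta=-0.2000
After 3 (propagate distance d=8): x=6.4000 theta=-0.2000
After 4 (thin lens f=21): x=6.4000 theta=-53/105 (≈-0.5048)
z_focus = -x_out/theta_out = -(6.4000)/(-53/105) = 672/53 ≈ 12.6792
Rounded to 4 decimal places: z = 12.6792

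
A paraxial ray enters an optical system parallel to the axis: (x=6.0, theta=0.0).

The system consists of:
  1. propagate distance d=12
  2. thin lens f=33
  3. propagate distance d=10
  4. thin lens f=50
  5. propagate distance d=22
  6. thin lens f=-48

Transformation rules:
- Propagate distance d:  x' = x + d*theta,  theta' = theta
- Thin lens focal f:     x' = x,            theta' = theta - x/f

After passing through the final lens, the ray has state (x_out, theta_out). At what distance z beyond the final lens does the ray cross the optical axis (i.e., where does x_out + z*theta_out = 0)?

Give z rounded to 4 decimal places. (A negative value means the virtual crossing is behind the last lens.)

Answer: -5.5273

Derivation:
Initial: x=6.0000 theta=0.0000
After 1 (propagate distance d=12): x=6.0000 theta=0.0000
After 2 (thin lens f=33): x=6.0000 theta=-2/11 (≈-0.1818)
After 3 (propagate distance d=10): x=46/11 (≈4.1818) theta=-2/11 (≈-0.1818)
After 4 (thin lens f=50): x=46/11 (≈4.1818) theta=-73/275 (≈-0.2655)
After 5 (propagate distance d=22): x=-456/275 (≈-1.6582) theta=-73/275 (≈-0.2655)
After 6 (thin lens f=-48): x=-456/275 (≈-1.6582) theta=-0.3000
z_focus = -x_out/theta_out = -(-456/275)/(-0.3000) = -304/55 ≈ -5.5273
Rounded to 4 decimal places: z = -5.5273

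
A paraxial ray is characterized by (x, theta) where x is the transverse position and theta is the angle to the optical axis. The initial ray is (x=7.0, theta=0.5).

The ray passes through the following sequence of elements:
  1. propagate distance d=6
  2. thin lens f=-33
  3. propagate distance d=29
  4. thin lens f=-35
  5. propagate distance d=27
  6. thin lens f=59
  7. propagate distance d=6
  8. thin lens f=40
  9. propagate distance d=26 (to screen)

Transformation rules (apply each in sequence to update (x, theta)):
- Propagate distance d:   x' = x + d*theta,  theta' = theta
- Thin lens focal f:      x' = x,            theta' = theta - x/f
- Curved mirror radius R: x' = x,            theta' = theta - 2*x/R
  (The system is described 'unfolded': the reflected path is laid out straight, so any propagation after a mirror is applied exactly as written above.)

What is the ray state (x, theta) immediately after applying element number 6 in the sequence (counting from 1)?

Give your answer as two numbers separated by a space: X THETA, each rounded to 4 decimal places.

Initial: x=7.0000 theta=0.5000
After 1 (propagate distance d=6): x=10.0000 theta=0.5000
After 2 (thin lens f=-33): x=10.0000 theta=53/66 (≈0.8030)
After 3 (propagate distance d=29): x=2197/66 (≈33.2879) theta=53/66 (≈0.8030)
After 4 (thin lens f=-35): x=2197/66 (≈33.2879) theta=2026/1155 (≈1.7541)
After 5 (propagate distance d=27): x=186299/2310 (≈80.6489) theta=2026/1155 (≈1.7541)
After 6 (thin lens f=59): x=186299/2310 (≈80.6489) theta=52769/136290 (≈0.3872)
Rounded to 4 decimal places: x = 80.6489, theta = 0.3872

Answer: 80.6489 0.3872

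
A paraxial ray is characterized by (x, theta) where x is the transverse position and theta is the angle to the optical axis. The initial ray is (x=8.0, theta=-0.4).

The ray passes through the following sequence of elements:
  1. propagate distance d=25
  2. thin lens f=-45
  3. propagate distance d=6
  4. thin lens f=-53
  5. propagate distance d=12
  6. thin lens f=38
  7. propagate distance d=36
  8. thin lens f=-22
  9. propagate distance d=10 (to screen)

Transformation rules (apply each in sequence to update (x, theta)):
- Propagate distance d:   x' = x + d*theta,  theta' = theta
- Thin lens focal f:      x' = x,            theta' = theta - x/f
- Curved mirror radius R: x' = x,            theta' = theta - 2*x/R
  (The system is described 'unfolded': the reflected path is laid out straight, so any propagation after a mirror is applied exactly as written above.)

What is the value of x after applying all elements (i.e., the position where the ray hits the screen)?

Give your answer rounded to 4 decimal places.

Answer: -31.1451

Derivation:
Initial: x=8.0000 theta=-0.4000
After 1 (propagate distance d=25): x=-2.0000 theta=-0.4000
After 2 (thin lens f=-45): x=-2.0000 theta=-4/9 (≈-0.4444)
After 3 (propagate distance d=6): x=-14/3 (≈-4.6667) theta=-4/9 (≈-0.4444)
After 4 (thin lens f=-53): x=-14/3 (≈-4.6667) theta=-254/477 (≈-0.5325)
After 5 (propagate distance d=12): x=-586/53 (≈-11.0566) theta=-254/477 (≈-0.5325)
After 6 (thin lens f=38): x=-586/53 (≈-11.0566) theta=-2189/9063 (≈-0.2415)
After 7 (propagate distance d=36): x=-19890/1007 (≈-19.7517) theta=-2189/9063 (≈-0.2415)
After 8 (thin lens f=-22): x=-19890/1007 (≈-19.7517) theta=-113584/99693 (≈-1.1393)
After 9 (propagate distance d=10 (to screen)): x=-3104950/99693 (≈-31.1451) theta=-113584/99693 (≈-1.1393)
Rounded to 4 decimal places: x = -31.1451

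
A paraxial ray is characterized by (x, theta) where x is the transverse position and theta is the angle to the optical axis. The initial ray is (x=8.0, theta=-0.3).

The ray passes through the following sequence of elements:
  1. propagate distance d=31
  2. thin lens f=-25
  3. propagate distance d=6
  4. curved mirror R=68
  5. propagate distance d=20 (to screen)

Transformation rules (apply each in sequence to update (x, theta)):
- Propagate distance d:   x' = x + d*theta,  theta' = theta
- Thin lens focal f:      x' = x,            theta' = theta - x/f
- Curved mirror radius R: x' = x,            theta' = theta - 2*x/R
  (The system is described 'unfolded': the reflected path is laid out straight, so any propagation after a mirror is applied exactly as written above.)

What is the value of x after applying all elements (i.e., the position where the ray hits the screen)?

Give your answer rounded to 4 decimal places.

Initial: x=8.0000 theta=-0.3000
After 1 (propagate distance d=31): x=-1.3000 theta=-0.3000
After 2 (thin lens f=-25): x=-1.3000 theta=-0.3520
After 3 (propagate distance d=6): x=-3.4120 theta=-0.3520
After 4 (curved mirror R=68): x=-3.4120 theta=-2139/8500 (≈-0.2516)
After 5 (propagate distance d=20 (to screen)): x=-35891/4250 (≈-8.4449) theta=-2139/8500 (≈-0.2516)
Rounded to 4 decimal places: x = -8.4449

Answer: -8.4449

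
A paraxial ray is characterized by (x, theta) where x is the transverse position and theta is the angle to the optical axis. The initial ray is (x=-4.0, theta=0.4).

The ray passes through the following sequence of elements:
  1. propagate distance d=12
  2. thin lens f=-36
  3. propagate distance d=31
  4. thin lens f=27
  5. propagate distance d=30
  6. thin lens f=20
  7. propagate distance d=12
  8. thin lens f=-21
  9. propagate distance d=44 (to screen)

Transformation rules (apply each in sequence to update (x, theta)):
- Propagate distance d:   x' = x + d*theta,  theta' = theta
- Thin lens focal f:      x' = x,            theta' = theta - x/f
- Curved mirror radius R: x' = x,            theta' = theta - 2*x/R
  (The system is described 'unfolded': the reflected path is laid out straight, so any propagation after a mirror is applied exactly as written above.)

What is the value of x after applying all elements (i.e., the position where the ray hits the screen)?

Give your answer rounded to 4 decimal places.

Answer: -18.1795

Derivation:
Initial: x=-4.0000 theta=0.4000
After 1 (propagate distance d=12): x=0.8000 theta=0.4000
After 2 (thin lens f=-36): x=0.8000 theta=19/45 (≈0.4222)
After 3 (propagate distance d=31): x=125/9 (≈13.8889) theta=19/45 (≈0.4222)
After 4 (thin lens f=27): x=125/9 (≈13.8889) theta=-112/1215 (≈-0.0922)
After 5 (propagate distance d=30): x=901/81 (≈11.1235) theta=-112/1215 (≈-0.0922)
After 6 (thin lens f=20): x=901/81 (≈11.1235) theta=-3151/4860 (≈-0.6484)
After 7 (propagate distance d=12): x=1354/405 (≈3.3432) theta=-3151/4860 (≈-0.6484)
After 8 (thin lens f=-21): x=1354/405 (≈3.3432) theta=-1849/3780 (≈-0.4892)
After 9 (propagate distance d=44 (to screen)): x=-51539/2835 (≈-18.1795) theta=-1849/3780 (≈-0.4892)
Rounded to 4 decimal places: x = -18.1795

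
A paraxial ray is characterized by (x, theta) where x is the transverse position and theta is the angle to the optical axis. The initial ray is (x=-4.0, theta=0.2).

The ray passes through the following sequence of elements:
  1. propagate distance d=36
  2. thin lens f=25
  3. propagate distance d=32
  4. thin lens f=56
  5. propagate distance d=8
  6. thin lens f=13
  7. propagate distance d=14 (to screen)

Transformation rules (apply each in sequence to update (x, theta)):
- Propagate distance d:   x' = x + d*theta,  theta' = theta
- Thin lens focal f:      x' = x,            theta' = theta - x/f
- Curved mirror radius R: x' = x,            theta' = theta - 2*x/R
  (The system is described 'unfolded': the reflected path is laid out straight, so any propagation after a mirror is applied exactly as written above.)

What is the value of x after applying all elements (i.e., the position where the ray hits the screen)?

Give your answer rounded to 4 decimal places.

Initial: x=-4.0000 theta=0.2000
After 1 (propagate distance d=36): x=3.2000 theta=0.2000
After 2 (thin lens f=25): x=3.2000 theta=0.0720
After 3 (propagate distance d=32): x=5.5040 theta=0.0720
After 4 (thin lens f=56): x=5.5040 theta=-23/875 (≈-0.0263)
After 5 (propagate distance d=8): x=4632/875 (≈5.2937) theta=-23/875 (≈-0.0263)
After 6 (thin lens f=13): x=4632/875 (≈5.2937) theta=-4931/11375 (≈-0.4335)
After 7 (propagate distance d=14 (to screen)): x=-8818/11375 (≈-0.7752) theta=-4931/11375 (≈-0.4335)
Rounded to 4 decimal places: x = -0.7752

Answer: -0.7752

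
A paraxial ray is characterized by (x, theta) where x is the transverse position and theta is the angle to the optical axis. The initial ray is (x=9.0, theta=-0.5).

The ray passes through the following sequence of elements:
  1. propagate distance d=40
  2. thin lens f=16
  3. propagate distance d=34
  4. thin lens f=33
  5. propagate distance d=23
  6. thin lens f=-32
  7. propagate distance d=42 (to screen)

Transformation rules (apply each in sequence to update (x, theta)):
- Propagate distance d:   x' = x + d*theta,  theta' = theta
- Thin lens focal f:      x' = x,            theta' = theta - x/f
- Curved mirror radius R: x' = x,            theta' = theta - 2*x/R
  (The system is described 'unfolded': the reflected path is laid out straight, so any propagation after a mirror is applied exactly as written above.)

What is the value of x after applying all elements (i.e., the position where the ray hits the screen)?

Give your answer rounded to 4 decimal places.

Answer: 20.4930

Derivation:
Initial: x=9.0000 theta=-0.5000
After 1 (propagate distance d=40): x=-11.0000 theta=-0.5000
After 2 (thin lens f=16): x=-11.0000 theta=0.1875
After 3 (propagate distance d=34): x=-4.6250 theta=0.1875
After 4 (thin lens f=33): x=-4.6250 theta=173/528 (≈0.3277)
After 5 (propagate distance d=23): x=1537/528 (≈2.9110) theta=173/528 (≈0.3277)
After 6 (thin lens f=-32): x=1537/528 (≈2.9110) theta=643/1536 (≈0.4186)
After 7 (propagate distance d=42 (to screen)): x=173125/8448 (≈20.4930) theta=643/1536 (≈0.4186)
Rounded to 4 decimal places: x = 20.4930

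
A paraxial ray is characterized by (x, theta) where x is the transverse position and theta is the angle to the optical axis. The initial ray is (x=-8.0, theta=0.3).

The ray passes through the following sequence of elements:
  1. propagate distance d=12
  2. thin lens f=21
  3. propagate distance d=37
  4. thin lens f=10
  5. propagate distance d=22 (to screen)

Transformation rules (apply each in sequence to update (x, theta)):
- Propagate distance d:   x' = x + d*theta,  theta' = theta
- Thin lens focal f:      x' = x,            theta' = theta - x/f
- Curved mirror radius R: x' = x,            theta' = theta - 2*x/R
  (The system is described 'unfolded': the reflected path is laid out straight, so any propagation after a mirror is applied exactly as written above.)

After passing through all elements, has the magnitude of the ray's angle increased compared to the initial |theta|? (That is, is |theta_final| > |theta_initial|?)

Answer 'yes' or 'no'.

Initial: x=-8.0000 theta=0.3000
After 1 (propagate distance d=12): x=-4.4000 theta=0.3000
After 2 (thin lens f=21): x=-4.4000 theta=107/210 (≈0.5095)
After 3 (propagate distance d=37): x=607/42 (≈14.4524) theta=107/210 (≈0.5095)
After 4 (thin lens f=10): x=607/42 (≈14.4524) theta=-131/140 (≈-0.9357)
After 5 (propagate distance d=22 (to screen)): x=-92/15 (≈-6.1333) theta=-131/140 (≈-0.9357)
|theta_initial|=0.3000 |theta_final|=131/140 (≈0.9357) -> increased

Answer: yes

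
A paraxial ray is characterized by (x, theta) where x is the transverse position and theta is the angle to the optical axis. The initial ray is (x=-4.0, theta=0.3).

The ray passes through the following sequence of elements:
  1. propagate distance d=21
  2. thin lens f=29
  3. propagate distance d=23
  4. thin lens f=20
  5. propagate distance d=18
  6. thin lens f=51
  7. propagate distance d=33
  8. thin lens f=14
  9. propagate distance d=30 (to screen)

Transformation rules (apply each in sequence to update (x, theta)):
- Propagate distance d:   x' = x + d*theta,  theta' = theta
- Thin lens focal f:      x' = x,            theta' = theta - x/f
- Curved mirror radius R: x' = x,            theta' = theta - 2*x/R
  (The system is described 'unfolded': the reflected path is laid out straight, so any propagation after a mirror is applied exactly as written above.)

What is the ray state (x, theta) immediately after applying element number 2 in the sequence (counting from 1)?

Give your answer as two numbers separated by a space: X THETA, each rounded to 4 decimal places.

Answer: 2.3000 0.2207

Derivation:
Initial: x=-4.0000 theta=0.3000
After 1 (propagate distance d=21): x=2.3000 theta=0.3000
After 2 (thin lens f=29): x=2.3000 theta=32/145 (≈0.2207)
Rounded to 4 decimal places: x = 2.3000, theta = 0.2207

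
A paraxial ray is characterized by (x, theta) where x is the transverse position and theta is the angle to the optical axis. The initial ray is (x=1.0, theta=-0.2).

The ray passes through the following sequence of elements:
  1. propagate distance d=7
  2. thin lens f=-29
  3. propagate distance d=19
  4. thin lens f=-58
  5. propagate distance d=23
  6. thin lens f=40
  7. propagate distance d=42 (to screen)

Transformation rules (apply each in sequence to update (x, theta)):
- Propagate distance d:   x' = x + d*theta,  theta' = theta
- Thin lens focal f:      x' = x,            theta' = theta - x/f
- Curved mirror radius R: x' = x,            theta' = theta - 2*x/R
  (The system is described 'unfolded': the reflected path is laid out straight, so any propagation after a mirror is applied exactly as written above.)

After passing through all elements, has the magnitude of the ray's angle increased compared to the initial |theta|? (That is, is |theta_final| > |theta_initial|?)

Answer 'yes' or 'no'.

Answer: no

Derivation:
Initial: x=1.0000 theta=-0.2000
After 1 (propagate distance d=7): x=-0.4000 theta=-0.2000
After 2 (thin lens f=-29): x=-0.4000 theta=-31/145 (≈-0.2138)
After 3 (propagate distance d=19): x=-647/145 (≈-4.4621) theta=-31/145 (≈-0.2138)
After 4 (thin lens f=-58): x=-647/145 (≈-4.4621) theta=-489/1682 (≈-0.2907)
After 5 (propagate distance d=23): x=-93761/8410 (≈-11.1488) theta=-489/1682 (≈-0.2907)
After 6 (thin lens f=40): x=-93761/8410 (≈-11.1488) theta=-4039/336400 (≈-0.0120)
After 7 (propagate distance d=42 (to screen)): x=-1960039/168200 (≈-11.6530) theta=-4039/336400 (≈-0.0120)
|theta_initial|=0.2000 |theta_final|=4039/336400 (≈0.0120) -> not increased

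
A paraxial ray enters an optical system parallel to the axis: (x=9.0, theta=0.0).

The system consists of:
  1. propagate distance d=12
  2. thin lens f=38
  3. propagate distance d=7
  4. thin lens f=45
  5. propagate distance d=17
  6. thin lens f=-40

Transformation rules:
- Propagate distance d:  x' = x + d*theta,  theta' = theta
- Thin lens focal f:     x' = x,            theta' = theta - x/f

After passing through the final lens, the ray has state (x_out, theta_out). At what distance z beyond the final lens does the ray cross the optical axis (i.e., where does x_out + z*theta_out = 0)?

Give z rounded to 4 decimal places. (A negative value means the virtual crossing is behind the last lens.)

Initial: x=9.0000 theta=0.0000
After 1 (propagate distance d=12): x=9.0000 theta=0.0000
After 2 (thin lens f=38): x=9.0000 theta=-9/38 (≈-0.2368)
After 3 (propagate distance d=7): x=279/38 (≈7.3421) theta=-9/38 (≈-0.2368)
After 4 (thin lens f=45): x=279/38 (≈7.3421) theta=-0.4000
After 5 (propagate distance d=17): x=103/190 (≈0.5421) theta=-0.4000
After 6 (thin lens f=-40): x=103/190 (≈0.5421) theta=-2937/7600 (≈-0.3864)
z_focus = -x_out/theta_out = -(103/190)/(-2937/7600) = 4120/2937 ≈ 1.4028
Rounded to 4 decimal places: z = 1.4028

Answer: 1.4028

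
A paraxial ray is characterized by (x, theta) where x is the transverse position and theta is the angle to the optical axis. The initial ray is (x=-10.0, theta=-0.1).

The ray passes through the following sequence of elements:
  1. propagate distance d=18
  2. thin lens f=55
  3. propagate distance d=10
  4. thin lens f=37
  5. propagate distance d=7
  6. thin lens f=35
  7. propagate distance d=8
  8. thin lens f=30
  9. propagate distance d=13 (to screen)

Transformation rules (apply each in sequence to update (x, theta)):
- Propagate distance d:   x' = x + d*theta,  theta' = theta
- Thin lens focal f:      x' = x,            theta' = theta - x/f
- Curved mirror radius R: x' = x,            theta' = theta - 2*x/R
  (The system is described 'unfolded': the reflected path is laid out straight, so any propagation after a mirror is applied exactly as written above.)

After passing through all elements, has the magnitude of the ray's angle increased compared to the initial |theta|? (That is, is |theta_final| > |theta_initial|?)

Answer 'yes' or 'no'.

Initial: x=-10.0000 theta=-0.1000
After 1 (propagate distance d=18): x=-11.8000 theta=-0.1000
After 2 (thin lens f=55): x=-11.8000 theta=63/550 (≈0.1145)
After 3 (propagate distance d=10): x=-586/55 (≈-10.6545) theta=63/550 (≈0.1145)
After 4 (thin lens f=37): x=-586/55 (≈-10.6545) theta=8191/20350 (≈0.4025)
After 5 (propagate distance d=7): x=-159483/20350 (≈-7.8370) theta=8191/20350 (≈0.4025)
After 6 (thin lens f=35): x=-159483/20350 (≈-7.8370) theta=223084/356125 (≈0.6264)
After 7 (propagate distance d=8): x=-2012561/712250 (≈-2.8256) theta=223084/356125 (≈0.6264)
After 8 (thin lens f=30): x=-2012561/712250 (≈-2.8256) theta=15397601/21367500 (≈0.7206)
After 9 (propagate distance d=13 (to screen)): x=139791983/21367500 (≈6.5423) theta=15397601/21367500 (≈0.7206)
|theta_initial|=0.1000 |theta_final|=15397601/21367500 (≈0.7206) -> increased

Answer: yes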